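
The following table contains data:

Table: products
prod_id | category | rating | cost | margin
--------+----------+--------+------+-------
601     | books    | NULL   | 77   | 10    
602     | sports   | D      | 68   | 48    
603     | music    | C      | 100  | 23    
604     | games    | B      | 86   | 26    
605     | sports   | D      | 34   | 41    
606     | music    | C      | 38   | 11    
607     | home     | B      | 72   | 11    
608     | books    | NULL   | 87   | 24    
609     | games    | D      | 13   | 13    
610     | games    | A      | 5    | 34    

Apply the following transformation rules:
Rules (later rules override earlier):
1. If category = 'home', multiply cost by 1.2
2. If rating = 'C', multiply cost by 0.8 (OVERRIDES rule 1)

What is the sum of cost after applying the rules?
566.8

Step 1: Rule 2 takes priority for records with rating = 'C'
  - 2 records: 138 × 0.8 = 110.4
Step 2: Rule 1 applies to remaining records with category = 'home'
  - 1 records: 72 × 1.2 = 86.4
Step 3: Other records unchanged: 370
Step 4: Final sum = 110.4 + 86.4 + 370 = 566.8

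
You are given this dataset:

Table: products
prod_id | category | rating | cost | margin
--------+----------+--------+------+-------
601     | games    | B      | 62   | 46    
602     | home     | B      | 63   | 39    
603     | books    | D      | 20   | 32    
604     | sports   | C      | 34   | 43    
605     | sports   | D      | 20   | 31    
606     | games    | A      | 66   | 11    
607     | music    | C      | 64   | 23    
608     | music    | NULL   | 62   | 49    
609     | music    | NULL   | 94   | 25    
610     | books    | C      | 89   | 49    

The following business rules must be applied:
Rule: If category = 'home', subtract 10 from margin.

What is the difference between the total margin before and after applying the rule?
10

Step 1: Original sum of margin = 348
Step 2: 1 records have category = 'home'
Step 3: Each affected record changes by -10
Step 4: Total change = 1 × -10 = -10
Step 5: New sum = 348 + -10 = 338
Step 6: Difference = |338 - 348| = 10
        (Sum decreased by 10)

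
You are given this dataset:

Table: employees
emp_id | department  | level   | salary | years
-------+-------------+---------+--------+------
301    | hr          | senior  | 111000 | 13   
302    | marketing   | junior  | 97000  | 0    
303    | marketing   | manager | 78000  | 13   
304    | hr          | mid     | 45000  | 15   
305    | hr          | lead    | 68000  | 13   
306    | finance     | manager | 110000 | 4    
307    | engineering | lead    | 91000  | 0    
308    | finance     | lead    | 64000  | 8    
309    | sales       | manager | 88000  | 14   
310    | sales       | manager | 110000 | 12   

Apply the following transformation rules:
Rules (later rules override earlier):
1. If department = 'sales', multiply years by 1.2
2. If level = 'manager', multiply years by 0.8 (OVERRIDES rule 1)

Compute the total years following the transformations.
83.4

Step 1: Rule 2 takes priority for records with level = 'manager'
  - 4 records: 43 × 0.8 = 34.4
Step 2: Rule 1 applies to remaining records with department = 'sales'
  - 0 records: 0 × 1.2 = 0.0
Step 3: Other records unchanged: 49
Step 4: Final sum = 34.4 + 0.0 + 49 = 83.4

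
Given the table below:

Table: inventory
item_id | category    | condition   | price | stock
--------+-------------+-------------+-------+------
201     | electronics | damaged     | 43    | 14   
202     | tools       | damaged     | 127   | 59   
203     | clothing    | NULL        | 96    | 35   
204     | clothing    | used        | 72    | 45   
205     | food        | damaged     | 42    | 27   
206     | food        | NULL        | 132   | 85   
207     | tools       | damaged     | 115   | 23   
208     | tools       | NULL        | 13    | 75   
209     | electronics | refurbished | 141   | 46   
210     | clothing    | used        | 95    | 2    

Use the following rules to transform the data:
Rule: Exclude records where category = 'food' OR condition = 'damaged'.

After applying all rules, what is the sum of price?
417

Step 1: Find records where category = 'food' OR condition = 'damaged'
Step 2: 5 records match, summing to 459
Step 3: Original sum: 876
Step 4: Remaining sum = 876 - 459 = 417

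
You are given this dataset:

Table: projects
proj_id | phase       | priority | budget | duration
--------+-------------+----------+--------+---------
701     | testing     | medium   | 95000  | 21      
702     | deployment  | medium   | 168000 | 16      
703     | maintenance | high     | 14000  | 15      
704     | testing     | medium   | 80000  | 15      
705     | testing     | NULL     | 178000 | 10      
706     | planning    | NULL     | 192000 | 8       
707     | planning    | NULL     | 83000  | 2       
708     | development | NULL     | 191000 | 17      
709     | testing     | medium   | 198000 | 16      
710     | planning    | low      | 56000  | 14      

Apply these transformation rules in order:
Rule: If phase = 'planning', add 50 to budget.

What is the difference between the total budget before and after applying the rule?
150

Step 1: Original sum of budget = 1255000
Step 2: 3 records have phase = 'planning'
Step 3: Each affected record changes by 50
Step 4: Total change = 3 × 50 = 150
Step 5: New sum = 1255000 + 150 = 1255150
Step 6: Difference = |1255150 - 1255000| = 150
        (Sum increased by 150)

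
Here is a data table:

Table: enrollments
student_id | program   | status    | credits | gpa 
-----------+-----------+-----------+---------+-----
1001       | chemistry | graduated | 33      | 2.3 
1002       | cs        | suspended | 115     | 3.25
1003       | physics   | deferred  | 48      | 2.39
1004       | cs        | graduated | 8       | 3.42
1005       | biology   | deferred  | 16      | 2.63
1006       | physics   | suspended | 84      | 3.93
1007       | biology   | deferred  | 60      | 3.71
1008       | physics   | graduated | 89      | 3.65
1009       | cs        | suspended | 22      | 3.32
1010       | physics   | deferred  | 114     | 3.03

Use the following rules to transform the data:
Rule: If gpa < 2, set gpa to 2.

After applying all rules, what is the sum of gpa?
31.63

Step 1: 0 records have gpa < 2
Step 2: These records originally summed to 0
Step 3: After setting to minimum: 0 × 2 = 0
Step 4: Unaffected records sum: 31.63
Step 5: Final sum = 0 + 31.63 = 31.63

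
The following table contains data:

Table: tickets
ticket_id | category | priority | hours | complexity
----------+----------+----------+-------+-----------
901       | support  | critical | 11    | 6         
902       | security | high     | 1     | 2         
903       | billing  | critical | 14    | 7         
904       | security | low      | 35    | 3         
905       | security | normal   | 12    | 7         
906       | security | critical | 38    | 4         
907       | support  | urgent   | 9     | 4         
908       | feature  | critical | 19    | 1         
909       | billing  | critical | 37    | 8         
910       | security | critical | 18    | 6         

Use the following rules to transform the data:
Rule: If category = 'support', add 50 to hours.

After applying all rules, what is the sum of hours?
294

Step 1: Count records where category = 'support': 2
Step 2: Total bonus added: 2 × 50 = 100
Step 3: Original sum of hours: 194
Step 4: Final sum = 194 + 100 = 294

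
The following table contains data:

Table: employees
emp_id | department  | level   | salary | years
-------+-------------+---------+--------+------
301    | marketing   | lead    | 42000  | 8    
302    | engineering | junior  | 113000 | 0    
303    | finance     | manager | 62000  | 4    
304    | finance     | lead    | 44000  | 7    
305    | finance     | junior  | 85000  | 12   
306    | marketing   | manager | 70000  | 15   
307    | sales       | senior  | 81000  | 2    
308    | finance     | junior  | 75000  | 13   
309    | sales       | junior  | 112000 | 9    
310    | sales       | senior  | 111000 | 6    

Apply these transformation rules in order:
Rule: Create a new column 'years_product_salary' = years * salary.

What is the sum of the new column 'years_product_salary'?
5773000

Step 1: For each record, compute years * salary
Example calculations:
  8 * 42000 = 336000
  0 * 113000 = 0
  4 * 62000 = 248000
  ...
Step 2: Sum all derived values
Step 3: Total = 5773000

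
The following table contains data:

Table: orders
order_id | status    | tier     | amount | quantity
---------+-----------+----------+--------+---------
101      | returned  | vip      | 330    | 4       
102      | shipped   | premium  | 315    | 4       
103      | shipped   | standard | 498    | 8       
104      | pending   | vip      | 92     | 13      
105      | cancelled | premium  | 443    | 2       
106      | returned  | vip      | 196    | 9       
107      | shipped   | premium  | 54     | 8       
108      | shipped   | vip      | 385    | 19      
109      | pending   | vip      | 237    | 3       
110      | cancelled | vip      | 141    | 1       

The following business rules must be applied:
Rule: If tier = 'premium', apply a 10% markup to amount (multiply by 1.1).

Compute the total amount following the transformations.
2772.2

Step 1: Records with tier = 'premium' have total amount = 812
Step 2: Apply multiplier: 812 × 1.1 = 893.2
Step 3: Other records total: 1879
Step 4: Final sum = 893.2 + 1879 = 2772.2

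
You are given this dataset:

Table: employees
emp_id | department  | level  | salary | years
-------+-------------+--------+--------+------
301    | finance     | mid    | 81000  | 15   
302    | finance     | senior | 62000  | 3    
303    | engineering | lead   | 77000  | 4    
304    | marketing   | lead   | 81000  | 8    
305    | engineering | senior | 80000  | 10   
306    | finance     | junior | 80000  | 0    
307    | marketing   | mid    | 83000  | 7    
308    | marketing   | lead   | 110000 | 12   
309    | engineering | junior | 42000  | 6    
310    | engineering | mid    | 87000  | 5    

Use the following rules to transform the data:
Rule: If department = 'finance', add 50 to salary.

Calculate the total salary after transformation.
783150

Step 1: Count records where department = 'finance': 3
Step 2: Total bonus added: 3 × 50 = 150
Step 3: Original sum of salary: 783000
Step 4: Final sum = 783000 + 150 = 783150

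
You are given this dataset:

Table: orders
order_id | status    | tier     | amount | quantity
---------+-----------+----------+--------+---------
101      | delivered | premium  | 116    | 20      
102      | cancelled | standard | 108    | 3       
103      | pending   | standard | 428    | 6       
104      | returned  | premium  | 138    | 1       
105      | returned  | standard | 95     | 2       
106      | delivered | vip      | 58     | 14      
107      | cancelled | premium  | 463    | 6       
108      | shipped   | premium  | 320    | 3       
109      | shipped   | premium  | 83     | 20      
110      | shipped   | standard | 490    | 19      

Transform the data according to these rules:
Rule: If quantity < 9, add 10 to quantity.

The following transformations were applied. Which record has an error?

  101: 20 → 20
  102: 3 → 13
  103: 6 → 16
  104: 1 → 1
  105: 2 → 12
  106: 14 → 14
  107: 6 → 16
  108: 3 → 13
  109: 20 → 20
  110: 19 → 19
Record 104 has an error. The correct transformed value should be 11, not 1.

Step 1: Check each record against the rule
Step 2: Record 104 has quantity = 1
Step 3: Since 1 < 9, the bonus should have been applied
Step 4: Correct value = 11, but claimed value = 1
Conclusion: Record 104 has the error.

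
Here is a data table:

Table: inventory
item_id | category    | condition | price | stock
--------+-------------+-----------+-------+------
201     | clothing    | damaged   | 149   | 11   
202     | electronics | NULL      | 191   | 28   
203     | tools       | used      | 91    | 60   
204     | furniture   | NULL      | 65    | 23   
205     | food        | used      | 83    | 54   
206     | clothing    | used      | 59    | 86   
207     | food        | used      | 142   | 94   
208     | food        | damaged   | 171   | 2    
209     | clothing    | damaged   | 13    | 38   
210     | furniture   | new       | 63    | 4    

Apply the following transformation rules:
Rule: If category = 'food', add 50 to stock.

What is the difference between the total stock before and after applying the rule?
150

Step 1: Original sum of stock = 400
Step 2: 3 records have category = 'food'
Step 3: Each affected record changes by 50
Step 4: Total change = 3 × 50 = 150
Step 5: New sum = 400 + 150 = 550
Step 6: Difference = |550 - 400| = 150
        (Sum increased by 150)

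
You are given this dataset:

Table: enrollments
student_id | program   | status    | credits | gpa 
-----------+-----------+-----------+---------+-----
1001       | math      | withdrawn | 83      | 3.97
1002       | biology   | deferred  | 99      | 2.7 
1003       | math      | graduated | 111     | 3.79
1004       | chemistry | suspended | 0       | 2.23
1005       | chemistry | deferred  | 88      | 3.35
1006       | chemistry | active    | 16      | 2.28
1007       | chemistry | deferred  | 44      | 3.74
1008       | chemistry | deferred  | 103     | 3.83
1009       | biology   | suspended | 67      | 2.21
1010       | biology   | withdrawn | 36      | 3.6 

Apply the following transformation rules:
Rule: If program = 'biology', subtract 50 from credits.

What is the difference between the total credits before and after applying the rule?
150

Step 1: Original sum of credits = 647
Step 2: 3 records have program = 'biology'
Step 3: Each affected record changes by -50
Step 4: Total change = 3 × -50 = -150
Step 5: New sum = 647 + -150 = 497
Step 6: Difference = |497 - 647| = 150
        (Sum decreased by 150)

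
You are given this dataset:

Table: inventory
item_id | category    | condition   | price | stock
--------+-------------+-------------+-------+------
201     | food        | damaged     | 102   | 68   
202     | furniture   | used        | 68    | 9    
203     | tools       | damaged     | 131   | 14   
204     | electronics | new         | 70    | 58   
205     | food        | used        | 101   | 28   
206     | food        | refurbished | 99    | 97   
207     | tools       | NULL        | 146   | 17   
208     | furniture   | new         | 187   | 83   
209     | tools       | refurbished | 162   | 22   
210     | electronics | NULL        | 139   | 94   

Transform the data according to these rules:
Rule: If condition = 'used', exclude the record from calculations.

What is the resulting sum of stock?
453

Step 1: Identify records where condition = 'used'
Step 2: The excluded records sum to 37
Step 3: Original total stock = 490
Step 4: Remaining total = 490 - 37 = 453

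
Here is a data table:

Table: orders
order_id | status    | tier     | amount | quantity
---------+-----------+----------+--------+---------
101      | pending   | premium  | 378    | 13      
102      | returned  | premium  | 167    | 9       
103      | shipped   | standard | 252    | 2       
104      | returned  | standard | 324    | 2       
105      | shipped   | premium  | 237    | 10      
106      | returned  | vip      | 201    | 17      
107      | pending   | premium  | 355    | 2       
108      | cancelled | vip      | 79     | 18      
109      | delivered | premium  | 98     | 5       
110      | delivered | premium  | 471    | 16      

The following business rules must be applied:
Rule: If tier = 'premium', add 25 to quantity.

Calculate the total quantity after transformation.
244

Step 1: Count records where tier = 'premium': 6
Step 2: Total bonus added: 6 × 25 = 150
Step 3: Original sum of quantity: 94
Step 4: Final sum = 94 + 150 = 244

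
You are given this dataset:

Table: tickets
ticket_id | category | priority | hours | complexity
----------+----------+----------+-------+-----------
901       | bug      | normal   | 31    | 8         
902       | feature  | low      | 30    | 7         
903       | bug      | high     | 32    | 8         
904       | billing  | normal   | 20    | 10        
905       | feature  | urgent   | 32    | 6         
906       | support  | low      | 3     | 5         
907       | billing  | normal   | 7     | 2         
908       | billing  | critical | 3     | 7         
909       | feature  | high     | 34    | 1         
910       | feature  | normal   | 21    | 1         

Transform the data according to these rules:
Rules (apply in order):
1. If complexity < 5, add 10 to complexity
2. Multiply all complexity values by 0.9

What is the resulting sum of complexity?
76.5

Step 1: Apply Rule 1 - Add 10 to records with complexity < 5
  - 3 records affected: 4 + (3 × 10) = 34
  - Unaffected records: 51
  - Sum after Rule 1: 85
Step 2: Apply Rule 2 - Multiply all by 0.9
  - 85 × 0.9 = 76.5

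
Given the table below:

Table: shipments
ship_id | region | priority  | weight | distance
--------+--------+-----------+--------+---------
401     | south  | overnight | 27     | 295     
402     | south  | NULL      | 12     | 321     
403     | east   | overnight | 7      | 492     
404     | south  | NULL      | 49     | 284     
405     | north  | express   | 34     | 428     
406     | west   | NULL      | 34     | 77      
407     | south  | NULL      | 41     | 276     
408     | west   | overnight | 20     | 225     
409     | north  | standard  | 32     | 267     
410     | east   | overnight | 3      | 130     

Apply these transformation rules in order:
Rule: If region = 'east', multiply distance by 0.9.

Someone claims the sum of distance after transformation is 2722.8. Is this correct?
No, the correct result is 2732.8.

Step 1: Calculate the correct sum after transformation
Step 2: Apply multiplier 0.9 to records where region = 'east'
Step 3: Correct result = 2732.8
Step 4: Claimed result = 2722.8
Step 5: 2732.8 ≠ 2722.8
Conclusion: The claimed result is incorrect. The correct answer is 2732.8.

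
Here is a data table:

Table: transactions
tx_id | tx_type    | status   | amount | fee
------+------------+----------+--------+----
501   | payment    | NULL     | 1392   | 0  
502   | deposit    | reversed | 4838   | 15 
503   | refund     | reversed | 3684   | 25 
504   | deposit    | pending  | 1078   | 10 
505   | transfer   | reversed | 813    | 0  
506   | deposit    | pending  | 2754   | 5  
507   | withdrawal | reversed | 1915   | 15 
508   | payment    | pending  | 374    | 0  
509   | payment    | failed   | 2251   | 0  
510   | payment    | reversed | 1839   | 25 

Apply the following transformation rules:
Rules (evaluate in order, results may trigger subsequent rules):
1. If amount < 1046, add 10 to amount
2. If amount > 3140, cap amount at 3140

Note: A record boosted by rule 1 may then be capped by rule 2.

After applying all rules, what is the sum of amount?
18716

Step 1: Apply rule 1 to records with amount < 1046
  - 2 records get bonus of 10
  - Of these, 0 records then exceed 3140 and get capped
Step 2: Apply rule 2 to records with amount > 3140
  - 2 records (original) are capped
Step 3: Calculate final sum = 18716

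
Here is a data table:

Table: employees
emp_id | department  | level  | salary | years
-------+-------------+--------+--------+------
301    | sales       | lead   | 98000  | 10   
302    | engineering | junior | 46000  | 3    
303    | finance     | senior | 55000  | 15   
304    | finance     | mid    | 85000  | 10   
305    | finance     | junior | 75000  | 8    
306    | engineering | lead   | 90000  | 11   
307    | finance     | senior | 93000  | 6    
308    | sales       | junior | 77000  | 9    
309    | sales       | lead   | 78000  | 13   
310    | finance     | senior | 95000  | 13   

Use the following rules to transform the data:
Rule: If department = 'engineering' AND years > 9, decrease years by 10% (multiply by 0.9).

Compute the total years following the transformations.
96.9

Step 1: Find records where department = 'engineering' AND years > 9
Step 2: 1 records match, summing to 11
Step 3: After multiplier: 11 × 0.9 = 9.9
Step 4: Unaffected records sum: 87
Step 5: Final sum = 9.9 + 87 = 96.9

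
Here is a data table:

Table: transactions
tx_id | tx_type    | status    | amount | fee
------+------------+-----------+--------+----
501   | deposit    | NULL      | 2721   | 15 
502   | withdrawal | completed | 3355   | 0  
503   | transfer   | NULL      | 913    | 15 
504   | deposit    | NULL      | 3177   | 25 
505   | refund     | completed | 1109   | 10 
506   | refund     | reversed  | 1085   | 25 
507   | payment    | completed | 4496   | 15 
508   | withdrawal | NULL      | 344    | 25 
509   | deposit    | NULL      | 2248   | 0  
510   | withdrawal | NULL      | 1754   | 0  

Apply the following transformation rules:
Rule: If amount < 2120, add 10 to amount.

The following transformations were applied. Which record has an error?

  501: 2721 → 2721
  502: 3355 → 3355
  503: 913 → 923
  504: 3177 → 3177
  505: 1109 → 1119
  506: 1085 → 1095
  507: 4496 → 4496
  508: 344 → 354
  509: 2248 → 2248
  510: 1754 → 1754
Record 510 has an error. The correct transformed value should be 1764, not 1754.

Step 1: Check each record against the rule
Step 2: Record 510 has amount = 1754
Step 3: Since 1754 < 2120, the bonus should have been applied
Step 4: Correct value = 1764, but claimed value = 1754
Conclusion: Record 510 has the error.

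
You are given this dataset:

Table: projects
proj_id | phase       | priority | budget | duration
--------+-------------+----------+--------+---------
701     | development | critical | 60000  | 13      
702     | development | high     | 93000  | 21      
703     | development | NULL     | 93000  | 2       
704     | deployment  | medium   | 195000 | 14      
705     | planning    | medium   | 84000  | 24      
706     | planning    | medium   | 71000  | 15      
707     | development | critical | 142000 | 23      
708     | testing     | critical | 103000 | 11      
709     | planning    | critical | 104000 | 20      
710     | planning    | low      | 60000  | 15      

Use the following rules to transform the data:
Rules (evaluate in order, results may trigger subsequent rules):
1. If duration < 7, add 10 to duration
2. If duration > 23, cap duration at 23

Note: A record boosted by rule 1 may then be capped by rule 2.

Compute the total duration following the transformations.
167

Step 1: Apply rule 1 to records with duration < 7
  - 1 records get bonus of 10
  - Of these, 0 records then exceed 23 and get capped
Step 2: Apply rule 2 to records with duration > 23
  - 1 records (original) are capped
Step 3: Calculate final sum = 167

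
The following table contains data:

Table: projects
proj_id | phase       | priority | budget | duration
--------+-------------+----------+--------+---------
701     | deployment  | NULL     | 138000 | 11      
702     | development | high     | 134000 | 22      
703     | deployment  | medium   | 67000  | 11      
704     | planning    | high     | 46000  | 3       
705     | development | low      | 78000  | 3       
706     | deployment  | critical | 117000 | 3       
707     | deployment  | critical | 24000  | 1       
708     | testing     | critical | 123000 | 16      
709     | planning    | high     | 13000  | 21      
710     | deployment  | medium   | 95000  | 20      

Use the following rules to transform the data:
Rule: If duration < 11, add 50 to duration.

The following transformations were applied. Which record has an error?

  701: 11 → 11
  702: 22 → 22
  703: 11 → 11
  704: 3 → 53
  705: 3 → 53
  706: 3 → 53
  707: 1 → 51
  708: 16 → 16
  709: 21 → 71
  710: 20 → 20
Record 709 has an error. The correct transformed value should be 21, not 71.

Step 1: Check each record against the rule
Step 2: Record 709 has duration = 21
Step 3: Since 21 >= 11, the bonus should not have been applied
Step 4: Correct value = 21, but claimed value = 71
Conclusion: Record 709 has the error.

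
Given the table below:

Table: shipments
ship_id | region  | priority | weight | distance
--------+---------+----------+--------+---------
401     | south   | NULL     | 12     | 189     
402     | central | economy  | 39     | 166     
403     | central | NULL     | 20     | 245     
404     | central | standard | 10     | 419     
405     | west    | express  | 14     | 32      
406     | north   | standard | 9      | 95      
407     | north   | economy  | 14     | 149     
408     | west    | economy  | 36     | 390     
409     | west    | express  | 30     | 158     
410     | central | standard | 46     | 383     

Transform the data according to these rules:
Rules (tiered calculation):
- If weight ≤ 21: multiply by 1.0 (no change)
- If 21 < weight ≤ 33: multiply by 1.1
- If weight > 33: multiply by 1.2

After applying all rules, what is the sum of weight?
257.2

Step 1: Tier 1 (weight ≤ 21): 6 records, sum = 79 × 1.0 = 79.0
Step 2: Tier 2 (21 < weight ≤ 33): 1 records, sum = 30 × 1.1 = 33.0
Step 3: Tier 3 (weight > 33): 3 records, sum = 121 × 1.2 = 145.2
Step 4: Final sum = 79.0 + 33.0 + 145.2 = 257.2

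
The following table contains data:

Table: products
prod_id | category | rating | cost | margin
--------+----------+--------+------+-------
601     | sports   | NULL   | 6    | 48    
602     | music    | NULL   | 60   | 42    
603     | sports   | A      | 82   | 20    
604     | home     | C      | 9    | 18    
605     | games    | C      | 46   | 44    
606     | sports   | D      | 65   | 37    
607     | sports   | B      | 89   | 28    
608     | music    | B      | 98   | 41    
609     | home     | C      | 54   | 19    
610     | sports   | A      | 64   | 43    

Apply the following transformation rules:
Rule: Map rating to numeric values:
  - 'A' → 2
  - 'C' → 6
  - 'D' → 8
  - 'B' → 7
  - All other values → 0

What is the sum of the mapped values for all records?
44

Step 1: Apply mapping to each record
Step 2: Count by status:
  'A': 2 records × 2 = 4
  'C': 3 records × 6 = 18
  'D': 1 records × 8 = 8
  'B': 2 records × 7 = 14
Step 3: Sum all mapped values = 44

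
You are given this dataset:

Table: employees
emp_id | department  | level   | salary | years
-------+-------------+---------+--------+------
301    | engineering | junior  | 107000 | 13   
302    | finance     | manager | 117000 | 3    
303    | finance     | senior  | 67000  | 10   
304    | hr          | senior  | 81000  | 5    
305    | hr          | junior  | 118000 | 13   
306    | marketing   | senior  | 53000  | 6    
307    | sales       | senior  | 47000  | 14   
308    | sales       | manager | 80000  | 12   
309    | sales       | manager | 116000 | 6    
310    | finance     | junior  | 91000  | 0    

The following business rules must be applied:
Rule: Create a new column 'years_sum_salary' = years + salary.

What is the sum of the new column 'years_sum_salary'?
877082

Step 1: For each record, compute years + salary
Example calculations:
  13 + 107000 = 107013
  3 + 117000 = 117003
  10 + 67000 = 67010
  ...
Step 2: Sum all derived values
Step 3: Total = 877082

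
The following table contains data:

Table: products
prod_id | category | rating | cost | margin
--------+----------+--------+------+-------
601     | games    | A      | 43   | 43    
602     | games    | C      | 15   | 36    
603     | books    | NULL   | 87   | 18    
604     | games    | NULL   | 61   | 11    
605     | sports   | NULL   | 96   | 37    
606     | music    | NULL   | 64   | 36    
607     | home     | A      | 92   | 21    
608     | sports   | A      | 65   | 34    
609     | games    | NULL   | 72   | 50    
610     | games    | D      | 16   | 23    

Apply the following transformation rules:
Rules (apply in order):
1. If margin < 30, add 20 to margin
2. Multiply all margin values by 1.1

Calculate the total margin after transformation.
427.9

Step 1: Apply Rule 1 - Add 20 to records with margin < 30
  - 4 records affected: 73 + (4 × 20) = 153
  - Unaffected records: 236
  - Sum after Rule 1: 389
Step 2: Apply Rule 2 - Multiply all by 1.1
  - 389 × 1.1 = 427.9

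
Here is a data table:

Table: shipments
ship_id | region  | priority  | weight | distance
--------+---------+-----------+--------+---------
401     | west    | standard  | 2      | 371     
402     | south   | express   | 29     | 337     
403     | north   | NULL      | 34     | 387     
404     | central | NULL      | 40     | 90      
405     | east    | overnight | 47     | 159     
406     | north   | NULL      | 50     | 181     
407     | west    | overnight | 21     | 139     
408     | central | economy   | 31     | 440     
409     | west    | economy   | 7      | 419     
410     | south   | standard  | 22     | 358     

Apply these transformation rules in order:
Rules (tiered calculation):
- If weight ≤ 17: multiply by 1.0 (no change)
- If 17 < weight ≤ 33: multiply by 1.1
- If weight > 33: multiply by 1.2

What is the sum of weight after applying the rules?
327.5

Step 1: Tier 1 (weight ≤ 17): 2 records, sum = 9 × 1.0 = 9.0
Step 2: Tier 2 (17 < weight ≤ 33): 4 records, sum = 103 × 1.1 = 113.3
Step 3: Tier 3 (weight > 33): 4 records, sum = 171 × 1.2 = 205.2
Step 4: Final sum = 9.0 + 113.3 + 205.2 = 327.5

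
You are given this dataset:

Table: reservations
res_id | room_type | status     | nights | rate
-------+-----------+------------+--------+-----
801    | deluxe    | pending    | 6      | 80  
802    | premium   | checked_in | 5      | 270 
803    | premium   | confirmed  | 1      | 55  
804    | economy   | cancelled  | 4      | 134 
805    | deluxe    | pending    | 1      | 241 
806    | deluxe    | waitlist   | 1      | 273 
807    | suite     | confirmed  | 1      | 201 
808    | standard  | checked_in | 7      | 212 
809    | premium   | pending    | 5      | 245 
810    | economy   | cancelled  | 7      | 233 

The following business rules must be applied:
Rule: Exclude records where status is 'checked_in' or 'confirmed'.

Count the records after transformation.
6

Step 1: Count records to exclude
  - 2 (checked_in) + 2 (confirmed) = 4 records
Step 2: Total records: 10
Step 3: Remaining = 10 - 4 = 6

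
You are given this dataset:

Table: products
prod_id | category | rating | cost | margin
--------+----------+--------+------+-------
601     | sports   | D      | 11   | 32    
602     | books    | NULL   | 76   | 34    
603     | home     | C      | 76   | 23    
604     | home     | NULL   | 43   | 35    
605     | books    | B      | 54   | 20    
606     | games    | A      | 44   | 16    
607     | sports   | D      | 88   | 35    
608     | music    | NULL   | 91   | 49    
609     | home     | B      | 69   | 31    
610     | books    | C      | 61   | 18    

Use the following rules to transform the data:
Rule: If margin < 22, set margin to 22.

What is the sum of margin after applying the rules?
305

Step 1: 3 records have margin < 22
Step 2: These records originally summed to 54
Step 3: After setting to minimum: 3 × 22 = 66
Step 4: Unaffected records sum: 239
Step 5: Final sum = 66 + 239 = 305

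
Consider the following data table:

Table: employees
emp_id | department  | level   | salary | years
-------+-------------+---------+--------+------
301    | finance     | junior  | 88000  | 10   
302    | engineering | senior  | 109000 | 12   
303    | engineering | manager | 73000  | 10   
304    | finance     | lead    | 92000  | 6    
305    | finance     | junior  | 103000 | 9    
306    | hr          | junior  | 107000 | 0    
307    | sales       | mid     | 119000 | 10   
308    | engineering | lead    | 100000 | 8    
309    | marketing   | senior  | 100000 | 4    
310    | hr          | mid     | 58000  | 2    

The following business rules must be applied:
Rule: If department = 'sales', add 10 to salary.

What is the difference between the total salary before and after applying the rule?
10

Step 1: Original sum of salary = 949000
Step 2: 1 records have department = 'sales'
Step 3: Each affected record changes by 10
Step 4: Total change = 1 × 10 = 10
Step 5: New sum = 949000 + 10 = 949010
Step 6: Difference = |949010 - 949000| = 10
        (Sum increased by 10)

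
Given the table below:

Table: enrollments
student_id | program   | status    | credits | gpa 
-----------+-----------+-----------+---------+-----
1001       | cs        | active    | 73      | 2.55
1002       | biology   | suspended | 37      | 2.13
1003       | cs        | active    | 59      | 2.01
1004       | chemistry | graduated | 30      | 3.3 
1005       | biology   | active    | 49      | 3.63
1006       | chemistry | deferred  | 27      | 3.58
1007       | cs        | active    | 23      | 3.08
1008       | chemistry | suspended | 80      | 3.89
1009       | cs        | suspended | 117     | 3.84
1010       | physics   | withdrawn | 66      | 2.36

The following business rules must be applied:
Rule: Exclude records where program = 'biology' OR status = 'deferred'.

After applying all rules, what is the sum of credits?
448

Step 1: Find records where program = 'biology' OR status = 'deferred'
Step 2: 3 records match, summing to 113
Step 3: Original sum: 561
Step 4: Remaining sum = 561 - 113 = 448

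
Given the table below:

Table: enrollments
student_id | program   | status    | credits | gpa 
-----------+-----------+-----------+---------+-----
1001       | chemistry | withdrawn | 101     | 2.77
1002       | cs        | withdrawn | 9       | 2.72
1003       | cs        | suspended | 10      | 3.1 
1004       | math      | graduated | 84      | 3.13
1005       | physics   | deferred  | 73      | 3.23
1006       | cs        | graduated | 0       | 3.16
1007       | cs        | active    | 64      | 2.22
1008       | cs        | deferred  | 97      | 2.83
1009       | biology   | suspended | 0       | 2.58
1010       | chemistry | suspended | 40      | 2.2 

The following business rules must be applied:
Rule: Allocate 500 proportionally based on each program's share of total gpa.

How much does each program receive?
biology: 46.17, chemistry: 88.94, cs: 251.07, math: 56.01, physics: 57.8

Step 1: Calculate total gpa = 27.94
Step 2: Calculate each program's proportion:
  biology: 2.58/27.94 = 9.23% → 46.17
  chemistry: 4.97/27.94 = 17.79% → 88.94
  cs: 14.03/27.94 = 50.21% → 251.07
  math: 3.13/27.94 = 11.20% → 56.01
  physics: 3.23/27.94 = 11.56% → 57.8
Step 3: Verify: sum of allocations ≈ 500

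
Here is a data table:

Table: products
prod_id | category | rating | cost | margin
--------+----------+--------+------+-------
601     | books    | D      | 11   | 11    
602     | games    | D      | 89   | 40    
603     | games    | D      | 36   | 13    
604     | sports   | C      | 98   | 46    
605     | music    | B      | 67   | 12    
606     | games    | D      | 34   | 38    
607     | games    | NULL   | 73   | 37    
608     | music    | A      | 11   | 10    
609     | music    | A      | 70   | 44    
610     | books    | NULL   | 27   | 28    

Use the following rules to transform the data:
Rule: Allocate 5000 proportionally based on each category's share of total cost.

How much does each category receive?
books: 368.22, games: 2248.06, music: 1434.11, sports: 949.61

Step 1: Calculate total cost = 516
Step 2: Calculate each category's proportion:
  books: 38/516 = 7.36% → 368.22
  games: 232/516 = 44.96% → 2248.06
  music: 148/516 = 28.68% → 1434.11
  sports: 98/516 = 18.99% → 949.61
Step 3: Verify: sum of allocations ≈ 5000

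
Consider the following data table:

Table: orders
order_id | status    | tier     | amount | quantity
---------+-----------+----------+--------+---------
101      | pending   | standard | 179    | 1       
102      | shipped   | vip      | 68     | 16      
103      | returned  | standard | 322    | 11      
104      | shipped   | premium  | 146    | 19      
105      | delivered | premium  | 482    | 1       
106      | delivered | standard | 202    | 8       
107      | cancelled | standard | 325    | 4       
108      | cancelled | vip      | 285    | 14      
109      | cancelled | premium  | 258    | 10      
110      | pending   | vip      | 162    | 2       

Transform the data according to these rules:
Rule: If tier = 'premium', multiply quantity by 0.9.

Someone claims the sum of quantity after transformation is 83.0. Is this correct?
Yes, the result is correct.

Step 1: Calculate the correct sum after transformation
Step 2: Apply multiplier 0.9 to records where tier = 'premium'
Step 3: Correct result = 83.0
Step 4: Claimed result = 83.0
Step 5: 83.0 = 83.0 ✓
Conclusion: The claimed result is correct.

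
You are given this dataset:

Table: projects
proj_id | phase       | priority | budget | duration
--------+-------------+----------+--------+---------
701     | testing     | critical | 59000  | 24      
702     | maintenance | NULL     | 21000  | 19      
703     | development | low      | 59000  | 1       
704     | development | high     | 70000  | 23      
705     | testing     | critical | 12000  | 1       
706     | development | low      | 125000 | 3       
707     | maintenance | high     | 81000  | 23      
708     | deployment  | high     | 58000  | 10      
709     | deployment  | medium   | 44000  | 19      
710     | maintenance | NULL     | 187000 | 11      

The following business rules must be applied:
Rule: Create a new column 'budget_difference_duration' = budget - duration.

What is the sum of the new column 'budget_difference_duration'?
715866

Step 1: For each record, compute budget - duration
Example calculations:
  59000 - 24 = 58976
  21000 - 19 = 20981
  59000 - 1 = 58999
  ...
Step 2: Sum all derived values
Step 3: Total = 715866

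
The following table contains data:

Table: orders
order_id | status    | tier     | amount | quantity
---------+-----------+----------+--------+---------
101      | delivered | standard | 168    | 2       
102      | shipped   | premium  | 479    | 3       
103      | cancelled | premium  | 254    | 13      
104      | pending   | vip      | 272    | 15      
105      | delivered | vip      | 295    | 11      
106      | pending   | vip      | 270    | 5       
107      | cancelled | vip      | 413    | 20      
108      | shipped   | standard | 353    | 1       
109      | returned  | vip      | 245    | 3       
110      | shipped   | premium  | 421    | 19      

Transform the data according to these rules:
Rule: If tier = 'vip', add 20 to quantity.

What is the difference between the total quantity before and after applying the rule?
100

Step 1: Original sum of quantity = 92
Step 2: 5 records have tier = 'vip'
Step 3: Each affected record changes by 20
Step 4: Total change = 5 × 20 = 100
Step 5: New sum = 92 + 100 = 192
Step 6: Difference = |192 - 92| = 100
        (Sum increased by 100)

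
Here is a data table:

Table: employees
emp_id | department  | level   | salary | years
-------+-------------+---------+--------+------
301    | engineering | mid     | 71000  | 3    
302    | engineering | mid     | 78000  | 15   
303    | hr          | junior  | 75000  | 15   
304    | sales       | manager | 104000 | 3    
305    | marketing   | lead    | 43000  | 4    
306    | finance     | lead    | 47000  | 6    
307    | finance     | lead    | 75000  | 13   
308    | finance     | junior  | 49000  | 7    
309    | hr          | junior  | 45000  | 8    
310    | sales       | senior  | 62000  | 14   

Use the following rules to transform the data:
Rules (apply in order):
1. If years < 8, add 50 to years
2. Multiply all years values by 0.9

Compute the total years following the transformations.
304.2

Step 1: Apply Rule 1 - Add 50 to records with years < 8
  - 5 records affected: 23 + (5 × 50) = 273
  - Unaffected records: 65
  - Sum after Rule 1: 338
Step 2: Apply Rule 2 - Multiply all by 0.9
  - 338 × 0.9 = 304.2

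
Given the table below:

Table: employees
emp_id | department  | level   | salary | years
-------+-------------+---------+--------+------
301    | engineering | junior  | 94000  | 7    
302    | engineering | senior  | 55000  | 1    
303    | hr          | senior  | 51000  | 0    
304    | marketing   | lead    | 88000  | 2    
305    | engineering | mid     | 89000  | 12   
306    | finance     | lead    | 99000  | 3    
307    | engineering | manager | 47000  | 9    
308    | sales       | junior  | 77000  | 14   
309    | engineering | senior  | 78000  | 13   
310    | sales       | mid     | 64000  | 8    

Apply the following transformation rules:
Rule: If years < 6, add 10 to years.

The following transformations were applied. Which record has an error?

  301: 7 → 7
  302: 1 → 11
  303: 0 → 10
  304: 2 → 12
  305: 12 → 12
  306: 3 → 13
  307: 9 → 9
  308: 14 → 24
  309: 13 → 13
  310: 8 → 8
Record 308 has an error. The correct transformed value should be 14, not 24.

Step 1: Check each record against the rule
Step 2: Record 308 has years = 14
Step 3: Since 14 >= 6, the bonus should not have been applied
Step 4: Correct value = 14, but claimed value = 24
Conclusion: Record 308 has the error.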